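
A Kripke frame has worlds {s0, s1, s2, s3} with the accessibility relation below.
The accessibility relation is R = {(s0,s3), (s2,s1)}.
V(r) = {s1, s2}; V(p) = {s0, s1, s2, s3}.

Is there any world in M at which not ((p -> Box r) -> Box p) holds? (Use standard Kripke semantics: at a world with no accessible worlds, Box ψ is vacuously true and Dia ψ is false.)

No

Let φ = not ((p -> Box r) -> Box p). Evaluate φ at each world:
  s0 (successors {s3}): φ is false.
  s1 (successors ∅): φ is false.
  s2 (successors {s1}): φ is false.
  s3 (successors ∅): φ is false.
For instance, at s0:
  At s0: (p -> Box r) -> Box p is true, so not ((p -> Box r) -> Box p) is false.
    At s0: p -> Box r is false, Box p is true, so (p -> Box r) -> Box p is true.
      At s0: p is true, Box r is false, so p -> Box r is false.
      At s0: Box p requires p at every successor {s3}.
        At s3: p is true.
      So Box p is true at s0.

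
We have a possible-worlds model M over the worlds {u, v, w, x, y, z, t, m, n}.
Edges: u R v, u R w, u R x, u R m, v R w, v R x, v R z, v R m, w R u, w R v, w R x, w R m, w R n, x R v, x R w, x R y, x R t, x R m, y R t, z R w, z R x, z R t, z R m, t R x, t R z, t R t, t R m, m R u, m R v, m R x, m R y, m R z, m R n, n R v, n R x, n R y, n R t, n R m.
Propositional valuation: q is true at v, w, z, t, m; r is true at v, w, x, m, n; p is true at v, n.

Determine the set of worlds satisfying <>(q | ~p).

u, v, w, x, y, z, t, m, n

Recall that <>ψ holds at a world iff ψ holds at some accessible world.
Let φ = <>(q | ~p). Evaluate φ at each world:
  u (successors {v, w, x, m}): φ is true.
  v (successors {w, x, z, m}): φ is true.
  w (successors {u, v, x, m, n}): φ is true.
  x (successors {v, w, y, t, m}): φ is true.
  y (successors {t}): φ is true.
  z (successors {w, x, t, m}): φ is true.
  t (successors {x, z, t, m}): φ is true.
  m (successors {u, v, x, y, z, n}): φ is true.
  n (successors {v, x, y, t, m}): φ is true.
For instance, at u:
  At u: <>(q | ~p) requires q | ~p at some successor in {v, w, x, m}.
    q | ~p holds at v, so <>(q | ~p) is true at u.
Satisfying worlds: {u, v, w, x, y, z, t, m, n}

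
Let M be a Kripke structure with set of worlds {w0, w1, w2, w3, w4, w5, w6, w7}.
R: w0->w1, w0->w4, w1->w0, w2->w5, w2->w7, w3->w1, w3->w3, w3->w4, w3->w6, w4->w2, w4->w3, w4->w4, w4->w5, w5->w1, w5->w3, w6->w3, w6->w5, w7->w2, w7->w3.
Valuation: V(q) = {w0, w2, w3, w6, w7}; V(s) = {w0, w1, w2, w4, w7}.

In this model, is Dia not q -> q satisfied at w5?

At w5: Dia not q is true, q is false, so Dia not q -> q is false.
  At w5: Dia not q requires not q at some successor in {w1, w3}.
    not q holds at w1, so Dia not q is true at w5.

No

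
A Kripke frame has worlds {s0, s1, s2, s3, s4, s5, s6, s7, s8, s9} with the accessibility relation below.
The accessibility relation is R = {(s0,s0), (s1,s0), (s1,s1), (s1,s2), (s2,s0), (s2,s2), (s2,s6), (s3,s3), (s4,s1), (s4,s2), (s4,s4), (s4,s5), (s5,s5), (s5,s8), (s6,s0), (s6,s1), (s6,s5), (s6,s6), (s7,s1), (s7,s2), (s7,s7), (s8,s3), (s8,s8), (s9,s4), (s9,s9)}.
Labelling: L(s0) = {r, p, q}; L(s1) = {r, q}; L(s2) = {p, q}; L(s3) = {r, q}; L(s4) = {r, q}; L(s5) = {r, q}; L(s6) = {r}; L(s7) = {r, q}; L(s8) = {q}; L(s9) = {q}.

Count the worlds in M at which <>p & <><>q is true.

6

Let φ = <>p & <><>q. Evaluate φ at each world:
  s0 (successors {s0}): φ is true.
  s1 (successors {s0, s1, s2}): φ is true.
  s2 (successors {s0, s2, s6}): φ is true.
  s3 (successors {s3}): φ is false.
  s4 (successors {s1, s2, s4, s5}): φ is true.
  s5 (successors {s5, s8}): φ is false.
  s6 (successors {s0, s1, s5, s6}): φ is true.
  s7 (successors {s1, s2, s7}): φ is true.
  s8 (successors {s3, s8}): φ is false.
  s9 (successors {s4, s9}): φ is false.
For instance, at s0:
  At s0: <>p is true, <><>q is true, so <>p & <><>q is true.
    At s0: <>p requires p at some successor in {s0}.
      p holds at s0, so <>p is true at s0.
    At s0: <><>q requires <>q at some successor in {s0}.
      <>q holds at s0, so <><>q is true at s0.
Satisfying worlds: {s0, s1, s2, s4, s6, s7}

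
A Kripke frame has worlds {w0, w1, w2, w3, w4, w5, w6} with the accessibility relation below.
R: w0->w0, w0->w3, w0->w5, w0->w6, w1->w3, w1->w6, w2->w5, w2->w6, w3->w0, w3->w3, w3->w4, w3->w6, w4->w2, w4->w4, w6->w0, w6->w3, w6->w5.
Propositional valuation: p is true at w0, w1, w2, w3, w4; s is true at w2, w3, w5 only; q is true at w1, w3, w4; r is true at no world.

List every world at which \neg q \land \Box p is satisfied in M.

w5

Recall that \Box ψ holds at a world iff ψ holds at every accessible world, and \Diamond ψ holds iff ψ holds at some accessible world.
Let φ = \neg q \land \Box p. Evaluate φ at each world:
  w0 (successors {w0, w3, w5, w6}): φ is false.
  w1 (successors {w3, w6}): φ is false.
  w2 (successors {w5, w6}): φ is false.
  w3 (successors {w0, w3, w4, w6}): φ is false.
  w4 (successors {w2, w4}): φ is false.
  w5 (successors ∅): φ is true.
  w6 (successors {w0, w3, w5}): φ is false.
For instance, at w3:
  At w3: \neg q is false, \Box p is false, so \neg q \land \Box p is false.
    At w3: \Box p requires p at every successor {w0, w3, w4, w6}.
      p fails at w6, so \Box p is false at w3.
Satisfying worlds: {w5}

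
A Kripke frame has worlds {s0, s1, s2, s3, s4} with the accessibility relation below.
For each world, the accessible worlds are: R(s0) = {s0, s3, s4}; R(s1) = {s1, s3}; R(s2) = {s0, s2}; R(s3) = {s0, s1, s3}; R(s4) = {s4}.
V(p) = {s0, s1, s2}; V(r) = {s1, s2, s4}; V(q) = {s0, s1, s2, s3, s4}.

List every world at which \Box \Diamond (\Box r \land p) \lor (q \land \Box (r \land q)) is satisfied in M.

s4

Let φ = \Box \Diamond (\Box r \land p) \lor (q \land \Box (r \land q)). Evaluate φ at each world:
  s0 (successors {s0, s3, s4}): φ is false.
  s1 (successors {s1, s3}): φ is false.
  s2 (successors {s0, s2}): φ is false.
  s3 (successors {s0, s1, s3}): φ is false.
  s4 (successors {s4}): φ is true.
For instance, at s2:
  At s2: \Box \Diamond (\Box r \land p) is false, q \land \Box (r \land q) is false, so \Box \Diamond (\Box r \land p) \lor (q \land \Box (r \land q)) is false.
    At s2: \Box \Diamond (\Box r \land p) requires \Diamond (\Box r \land p) at every successor {s0, s2}.
      \Diamond (\Box r \land p) fails at s0, so \Box \Diamond (\Box r \land p) is false at s2.
    At s2: q is true, \Box (r \land q) is false, so q \land \Box (r \land q) is false.
      At s2: \Box (r \land q) requires r \land q at every successor {s0, s2}.
        r \land q fails at s0, so \Box (r \land q) is false at s2.
Satisfying worlds: {s4}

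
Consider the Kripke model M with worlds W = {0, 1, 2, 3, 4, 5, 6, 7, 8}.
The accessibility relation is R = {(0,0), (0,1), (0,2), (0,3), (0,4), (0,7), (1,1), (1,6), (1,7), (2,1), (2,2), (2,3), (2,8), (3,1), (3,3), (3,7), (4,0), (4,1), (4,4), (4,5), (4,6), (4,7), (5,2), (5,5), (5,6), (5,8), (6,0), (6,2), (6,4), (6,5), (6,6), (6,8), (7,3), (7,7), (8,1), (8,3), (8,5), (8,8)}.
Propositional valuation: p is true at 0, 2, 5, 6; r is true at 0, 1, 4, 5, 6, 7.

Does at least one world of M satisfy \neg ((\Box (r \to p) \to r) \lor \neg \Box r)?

Let φ = \neg ((\Box (r \to p) \to r) \lor \neg \Box r). Evaluate φ at each world:
  0 (successors {0, 1, 2, 3, 4, 7}): φ is false.
  1 (successors {1, 6, 7}): φ is false.
  2 (successors {1, 2, 3, 8}): φ is false.
  3 (successors {1, 3, 7}): φ is false.
  4 (successors {0, 1, 4, 5, 6, 7}): φ is false.
  5 (successors {2, 5, 6, 8}): φ is false.
  6 (successors {0, 2, 4, 5, 6, 8}): φ is false.
  7 (successors {3, 7}): φ is false.
  8 (successors {1, 3, 5, 8}): φ is false.
For instance, at 5:
  At 5: (\Box (r \to p) \to r) \lor \neg \Box r is true, so \neg ((\Box (r \to p) \to r) \lor \neg \Box r) is false.
    At 5: \Box (r \to p) \to r is true, \neg \Box r is true, so (\Box (r \to p) \to r) \lor \neg \Box r is true.
      At 5: \Box (r \to p) is true, r is true, so \Box (r \to p) \to r is true.
      At 5: \Box r is false, so \neg \Box r is true.

No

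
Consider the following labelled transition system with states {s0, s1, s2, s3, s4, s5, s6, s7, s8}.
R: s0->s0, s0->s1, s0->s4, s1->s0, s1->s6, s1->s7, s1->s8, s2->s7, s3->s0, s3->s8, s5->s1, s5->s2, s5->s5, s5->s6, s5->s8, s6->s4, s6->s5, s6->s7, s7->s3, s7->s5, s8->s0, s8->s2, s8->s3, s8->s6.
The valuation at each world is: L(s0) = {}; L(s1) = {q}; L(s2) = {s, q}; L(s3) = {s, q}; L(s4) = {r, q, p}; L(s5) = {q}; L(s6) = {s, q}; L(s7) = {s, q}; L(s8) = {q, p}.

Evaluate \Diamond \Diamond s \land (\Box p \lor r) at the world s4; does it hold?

At s4: \Diamond \Diamond s is false, \Box p \lor r is true, so \Diamond \Diamond s \land (\Box p \lor r) is false.
  At s4: no accessible worlds, so \Diamond \Diamond s is false.
  At s4: \Box p is true, r is true, so \Box p \lor r is true.
    At s4: no accessible worlds, so \Box p holds vacuously.

No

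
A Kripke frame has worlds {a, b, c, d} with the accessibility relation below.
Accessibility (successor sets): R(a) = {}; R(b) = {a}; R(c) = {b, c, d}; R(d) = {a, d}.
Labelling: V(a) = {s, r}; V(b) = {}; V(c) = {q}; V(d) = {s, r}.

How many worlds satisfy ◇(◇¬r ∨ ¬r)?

1

Let φ = ◇(◇¬r ∨ ¬r). Evaluate φ at each world:
  a (successors ∅): φ is false.
  b (successors {a}): φ is false.
  c (successors {b, c, d}): φ is true.
  d (successors {a, d}): φ is false.
For instance, at b:
  At b: ◇(◇¬r ∨ ¬r) requires ◇¬r ∨ ¬r at some successor in {a}.
    At a: ◇¬r ∨ ¬r is false.
  So ◇(◇¬r ∨ ¬r) is false at b.
Satisfying worlds: {c}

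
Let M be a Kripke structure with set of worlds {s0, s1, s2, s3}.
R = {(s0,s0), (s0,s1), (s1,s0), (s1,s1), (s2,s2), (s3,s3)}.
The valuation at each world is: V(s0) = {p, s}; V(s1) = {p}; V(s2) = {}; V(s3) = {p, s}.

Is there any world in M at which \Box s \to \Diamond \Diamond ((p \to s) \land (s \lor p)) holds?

Yes

Let φ = \Box s \to \Diamond \Diamond ((p \to s) \land (s \lor p)). Evaluate φ at each world:
  s0 (successors {s0, s1}): φ is true.
  s1 (successors {s0, s1}): φ is true.
  s2 (successors {s2}): φ is true.
  s3 (successors {s3}): φ is true.
Detail at s0 (witness):
  At s0: \Box s is false, \Diamond \Diamond ((p \to s) \land (s \lor p)) is true, so \Box s \to \Diamond \Diamond ((p \to s) \land (s \lor p)) is true.
    At s0: \Box s requires s at every successor {s0, s1}.
      s fails at s1, so \Box s is false at s0.
    At s0: \Diamond \Diamond ((p \to s) \land (s \lor p)) requires \Diamond ((p \to s) \land (s \lor p)) at some successor in {s0, s1}.
      \Diamond ((p \to s) \land (s \lor p)) holds at s0, so \Diamond \Diamond ((p \to s) \land (s \lor p)) is true at s0.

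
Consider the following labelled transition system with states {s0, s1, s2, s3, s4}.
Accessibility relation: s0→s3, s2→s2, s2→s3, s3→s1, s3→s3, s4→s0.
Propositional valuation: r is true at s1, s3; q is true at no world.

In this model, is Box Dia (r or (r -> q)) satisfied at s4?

Yes

At s4: Box Dia (r or (r -> q)) requires Dia (r or (r -> q)) at every successor {s0}.
    At s0: Dia (r or (r -> q)) requires r or (r -> q) at some successor in {s3}.
      r or (r -> q) holds at s3, so Dia (r or (r -> q)) is true at s0.
So Box Dia (r or (r -> q)) is true at s4.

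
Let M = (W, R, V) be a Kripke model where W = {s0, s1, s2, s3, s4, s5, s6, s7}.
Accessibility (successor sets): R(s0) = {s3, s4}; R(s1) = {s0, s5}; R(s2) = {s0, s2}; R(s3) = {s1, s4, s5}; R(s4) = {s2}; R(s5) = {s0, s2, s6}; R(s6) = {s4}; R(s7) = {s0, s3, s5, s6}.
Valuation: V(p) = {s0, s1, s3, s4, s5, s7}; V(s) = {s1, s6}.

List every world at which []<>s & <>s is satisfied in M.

Let φ = []<>s & <>s. Evaluate φ at each world:
  s0 (successors {s3, s4}): φ is false.
  s1 (successors {s0, s5}): φ is false.
  s2 (successors {s0, s2}): φ is false.
  s3 (successors {s1, s4, s5}): φ is false.
  s4 (successors {s2}): φ is false.
  s5 (successors {s0, s2, s6}): φ is false.
  s6 (successors {s4}): φ is false.
  s7 (successors {s0, s3, s5, s6}): φ is false.
For instance, at s6:
  At s6: []<>s is false, <>s is false, so []<>s & <>s is false.
    At s6: []<>s requires <>s at every successor {s4}.
      <>s fails at s4, so []<>s is false at s6.
    At s6: <>s requires s at some successor in {s4}.
      At s4: s is false.
    So <>s is false at s6.
Satisfying worlds: none.

none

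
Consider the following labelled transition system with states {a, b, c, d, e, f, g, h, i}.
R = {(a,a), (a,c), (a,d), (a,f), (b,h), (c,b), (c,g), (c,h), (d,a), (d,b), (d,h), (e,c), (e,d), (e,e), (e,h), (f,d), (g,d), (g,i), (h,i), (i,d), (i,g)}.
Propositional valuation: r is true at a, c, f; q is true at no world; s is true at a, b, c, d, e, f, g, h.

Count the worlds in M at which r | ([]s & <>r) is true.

5

Recall that []ψ holds at a world iff ψ holds at every accessible world, and <>ψ holds iff ψ holds at some accessible world.
Let φ = r | ([]s & <>r). Evaluate φ at each world:
  a (successors {a, c, d, f}): φ is true.
  b (successors {h}): φ is false.
  c (successors {b, g, h}): φ is true.
  d (successors {a, b, h}): φ is true.
  e (successors {c, d, e, h}): φ is true.
  f (successors {d}): φ is true.
  g (successors {d, i}): φ is false.
  h (successors {i}): φ is false.
  i (successors {d, g}): φ is false.
For instance, at h:
  At h: r is false, []s & <>r is false, so r | ([]s & <>r) is false.
    At h: []s is false, <>r is false, so []s & <>r is false.
      At h: []s requires s at every successor {i}.
        s fails at i, so []s is false at h.
      At h: <>r requires r at some successor in {i}.
        At i: r is false.
      So <>r is false at h.
Satisfying worlds: {a, c, d, e, f}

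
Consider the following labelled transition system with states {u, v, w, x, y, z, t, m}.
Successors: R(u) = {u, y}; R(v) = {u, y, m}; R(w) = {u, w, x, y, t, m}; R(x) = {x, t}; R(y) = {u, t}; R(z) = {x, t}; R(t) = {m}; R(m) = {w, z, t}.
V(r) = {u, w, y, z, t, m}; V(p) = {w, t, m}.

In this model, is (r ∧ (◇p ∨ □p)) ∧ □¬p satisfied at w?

No

At w: r ∧ (◇p ∨ □p) is true, □¬p is false, so (r ∧ (◇p ∨ □p)) ∧ □¬p is false.
  At w: r is true, ◇p ∨ □p is true, so r ∧ (◇p ∨ □p) is true.
    At w: ◇p is true, □p is false, so ◇p ∨ □p is true.
      At w: ◇p requires p at some successor in {u, w, x, y, t, m}.
        p holds at w, so ◇p is true at w.
      At w: □p requires p at every successor {u, w, x, y, t, m}.
        p fails at u, so □p is false at w.
  At w: □¬p requires ¬p at every successor {u, w, x, y, t, m}.
    ¬p fails at w, so □¬p is false at w.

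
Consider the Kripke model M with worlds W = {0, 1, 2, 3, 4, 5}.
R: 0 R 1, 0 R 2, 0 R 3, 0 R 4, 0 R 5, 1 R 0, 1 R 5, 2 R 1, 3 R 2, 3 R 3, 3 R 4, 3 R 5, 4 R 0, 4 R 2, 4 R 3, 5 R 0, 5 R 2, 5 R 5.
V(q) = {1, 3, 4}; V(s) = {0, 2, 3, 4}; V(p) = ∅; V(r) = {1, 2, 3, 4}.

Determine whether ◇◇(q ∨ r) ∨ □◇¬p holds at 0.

Yes

At 0: ◇◇(q ∨ r) is true, □◇¬p is true, so ◇◇(q ∨ r) ∨ □◇¬p is true.
  At 0: ◇◇(q ∨ r) requires ◇(q ∨ r) at some successor in {1, 2, 3, 4, 5}.
    ◇(q ∨ r) holds at 2, so ◇◇(q ∨ r) is true at 0.
      At 2: ◇(q ∨ r) requires q ∨ r at some successor in {1}.
        q ∨ r holds at 1, so ◇(q ∨ r) is true at 2.
  At 0: □◇¬p requires ◇¬p at every successor {1, 2, 3, 4, 5}.
    At 1: ◇¬p is true.
    At 2: ◇¬p is true.
    At 3: ◇¬p is true.
    At 4: ◇¬p is true.
    At 5: ◇¬p is true.
  So □◇¬p is true at 0.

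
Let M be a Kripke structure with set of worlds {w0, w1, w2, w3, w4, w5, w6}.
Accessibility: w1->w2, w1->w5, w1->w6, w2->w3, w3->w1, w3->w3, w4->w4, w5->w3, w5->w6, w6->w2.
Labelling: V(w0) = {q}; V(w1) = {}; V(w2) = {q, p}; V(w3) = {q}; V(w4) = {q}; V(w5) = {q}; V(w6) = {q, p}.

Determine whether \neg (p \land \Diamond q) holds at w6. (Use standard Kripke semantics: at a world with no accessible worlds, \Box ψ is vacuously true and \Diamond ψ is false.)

Recall that \Diamond ψ holds at a world iff ψ holds at some accessible world.
At w6: p \land \Diamond q is true, so \neg (p \land \Diamond q) is false.
  At w6: p is true, \Diamond q is true, so p \land \Diamond q is true.
    At w6: \Diamond q requires q at some successor in {w2}.
      q holds at w2, so \Diamond q is true at w6.

No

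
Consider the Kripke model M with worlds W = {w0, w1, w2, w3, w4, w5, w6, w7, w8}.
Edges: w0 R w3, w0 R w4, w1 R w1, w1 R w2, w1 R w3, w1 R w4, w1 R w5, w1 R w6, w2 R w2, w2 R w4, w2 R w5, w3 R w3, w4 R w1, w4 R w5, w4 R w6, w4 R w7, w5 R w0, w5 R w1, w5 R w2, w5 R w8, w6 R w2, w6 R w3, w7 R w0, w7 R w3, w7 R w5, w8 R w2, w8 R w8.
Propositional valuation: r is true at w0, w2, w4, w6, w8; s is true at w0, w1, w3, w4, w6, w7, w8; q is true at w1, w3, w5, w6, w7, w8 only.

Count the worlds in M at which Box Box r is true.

Let φ = Box Box r. Evaluate φ at each world:
  w0 (successors {w3, w4}): φ is false.
  w1 (successors {w1, w2, w3, w4, w5, w6}): φ is false.
  w2 (successors {w2, w4, w5}): φ is false.
  w3 (successors {w3}): φ is false.
  w4 (successors {w1, w5, w6, w7}): φ is false.
  w5 (successors {w0, w1, w2, w8}): φ is false.
  w6 (successors {w2, w3}): φ is false.
  w7 (successors {w0, w3, w5}): φ is false.
  w8 (successors {w2, w8}): φ is false.
For instance, at w0:
  At w0: Box Box r requires Box r at every successor {w3, w4}.
    Box r fails at w3, so Box Box r is false at w0.
      At w3: Box r requires r at every successor {w3}.
        r fails at w3, so Box r is false at w3.
Satisfying worlds: none.

0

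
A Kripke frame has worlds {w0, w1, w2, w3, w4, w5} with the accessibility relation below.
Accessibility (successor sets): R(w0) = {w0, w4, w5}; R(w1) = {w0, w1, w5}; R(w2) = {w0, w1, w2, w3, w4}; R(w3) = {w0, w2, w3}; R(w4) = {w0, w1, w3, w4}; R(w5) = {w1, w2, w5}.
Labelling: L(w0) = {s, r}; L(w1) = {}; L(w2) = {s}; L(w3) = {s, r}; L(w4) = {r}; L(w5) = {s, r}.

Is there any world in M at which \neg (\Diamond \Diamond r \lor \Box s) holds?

No

Let φ = \neg (\Diamond \Diamond r \lor \Box s). Evaluate φ at each world:
  w0 (successors {w0, w4, w5}): φ is false.
  w1 (successors {w0, w1, w5}): φ is false.
  w2 (successors {w0, w1, w2, w3, w4}): φ is false.
  w3 (successors {w0, w2, w3}): φ is false.
  w4 (successors {w0, w1, w3, w4}): φ is false.
  w5 (successors {w1, w2, w5}): φ is false.
For instance, at w3:
  At w3: \Diamond \Diamond r \lor \Box s is true, so \neg (\Diamond \Diamond r \lor \Box s) is false.
    At w3: \Diamond \Diamond r is true, \Box s is true, so \Diamond \Diamond r \lor \Box s is true.
      At w3: \Diamond \Diamond r requires \Diamond r at some successor in {w0, w2, w3}.
        \Diamond r holds at w0, so \Diamond \Diamond r is true at w3.
      At w3: \Box s requires s at every successor {w0, w2, w3}.
        At w0: s is true.
        At w2: s is true.
        At w3: s is true.
      So \Box s is true at w3.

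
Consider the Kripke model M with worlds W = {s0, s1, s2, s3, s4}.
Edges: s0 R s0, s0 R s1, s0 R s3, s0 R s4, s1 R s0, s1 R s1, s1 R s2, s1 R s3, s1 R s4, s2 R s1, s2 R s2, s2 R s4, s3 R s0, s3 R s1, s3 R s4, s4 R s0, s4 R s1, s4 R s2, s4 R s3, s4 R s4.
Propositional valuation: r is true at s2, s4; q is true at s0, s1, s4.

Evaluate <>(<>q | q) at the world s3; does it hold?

Yes

At s3: <>(<>q | q) requires <>q | q at some successor in {s0, s1, s4}.
  <>q | q holds at s0, so <>(<>q | q) is true at s3.
    At s0: <>q is true, q is true, so <>q | q is true.
      At s0: <>q requires q at some successor in {s0, s1, s3, s4}.
        q holds at s0, so <>q is true at s0.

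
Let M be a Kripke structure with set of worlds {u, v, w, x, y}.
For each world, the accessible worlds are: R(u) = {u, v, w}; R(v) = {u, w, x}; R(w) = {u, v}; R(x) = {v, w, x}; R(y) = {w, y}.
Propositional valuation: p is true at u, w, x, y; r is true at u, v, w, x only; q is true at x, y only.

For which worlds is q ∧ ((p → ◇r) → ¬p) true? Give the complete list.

none

Let φ = q ∧ ((p → ◇r) → ¬p). Evaluate φ at each world:
  u (successors {u, v, w}): φ is false.
  v (successors {u, w, x}): φ is false.
  w (successors {u, v}): φ is false.
  x (successors {v, w, x}): φ is false.
  y (successors {w, y}): φ is false.
For instance, at v:
  At v: q is false, (p → ◇r) → ¬p is true, so q ∧ ((p → ◇r) → ¬p) is false.
    At v: p → ◇r is true, ¬p is true, so (p → ◇r) → ¬p is true.
      At v: p is false, ◇r is true, so p → ◇r is true.
Satisfying worlds: none.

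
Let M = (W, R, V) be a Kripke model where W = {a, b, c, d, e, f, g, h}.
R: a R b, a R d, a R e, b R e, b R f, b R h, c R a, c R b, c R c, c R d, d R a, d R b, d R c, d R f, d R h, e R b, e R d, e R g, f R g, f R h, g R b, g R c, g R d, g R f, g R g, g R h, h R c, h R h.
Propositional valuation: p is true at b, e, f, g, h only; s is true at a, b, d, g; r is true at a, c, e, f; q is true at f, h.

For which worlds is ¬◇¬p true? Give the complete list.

Let φ = ¬◇¬p. Evaluate φ at each world:
  a (successors {b, d, e}): φ is false.
  b (successors {e, f, h}): φ is true.
  c (successors {a, b, c, d}): φ is false.
  d (successors {a, b, c, f, h}): φ is false.
  e (successors {b, d, g}): φ is false.
  f (successors {g, h}): φ is true.
  g (successors {b, c, d, f, g, h}): φ is false.
  h (successors {c, h}): φ is false.
For instance, at g:
  At g: ◇¬p is true, so ¬◇¬p is false.
    At g: ◇¬p requires ¬p at some successor in {b, c, d, f, g, h}.
      ¬p holds at c, so ◇¬p is true at g.
Satisfying worlds: {b, f}

b, f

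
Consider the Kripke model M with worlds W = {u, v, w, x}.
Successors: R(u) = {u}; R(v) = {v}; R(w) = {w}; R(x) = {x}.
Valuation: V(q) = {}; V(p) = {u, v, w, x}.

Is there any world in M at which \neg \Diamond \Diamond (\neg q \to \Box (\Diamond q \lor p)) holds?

Recall that \Box ψ holds at a world iff ψ holds at every accessible world, and \Diamond ψ holds iff ψ holds at some accessible world.
Let φ = \neg \Diamond \Diamond (\neg q \to \Box (\Diamond q \lor p)). Evaluate φ at each world:
  u (successors {u}): φ is false.
  v (successors {v}): φ is false.
  w (successors {w}): φ is false.
  x (successors {x}): φ is false.
For instance, at u:
  At u: \Diamond \Diamond (\neg q \to \Box (\Diamond q \lor p)) is true, so \neg \Diamond \Diamond (\neg q \to \Box (\Diamond q \lor p)) is false.
    At u: \Diamond \Diamond (\neg q \to \Box (\Diamond q \lor p)) requires \Diamond (\neg q \to \Box (\Diamond q \lor p)) at some successor in {u}.
      \Diamond (\neg q \to \Box (\Diamond q \lor p)) holds at u, so \Diamond \Diamond (\neg q \to \Box (\Diamond q \lor p)) is true at u.

No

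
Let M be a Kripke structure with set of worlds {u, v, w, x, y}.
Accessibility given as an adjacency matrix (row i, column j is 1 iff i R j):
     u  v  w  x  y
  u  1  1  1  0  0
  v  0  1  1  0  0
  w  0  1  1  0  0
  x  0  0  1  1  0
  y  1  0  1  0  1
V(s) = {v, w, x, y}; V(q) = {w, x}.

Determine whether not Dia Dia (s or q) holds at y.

Recall that Dia ψ holds at a world iff ψ holds at some accessible world.
At y: Dia Dia (s or q) is true, so not Dia Dia (s or q) is false.
  At y: Dia Dia (s or q) requires Dia (s or q) at some successor in {u, w, y}.
    Dia (s or q) holds at u, so Dia Dia (s or q) is true at y.
      At u: Dia (s or q) requires s or q at some successor in {u, v, w}.
        s or q holds at v, so Dia (s or q) is true at u.

No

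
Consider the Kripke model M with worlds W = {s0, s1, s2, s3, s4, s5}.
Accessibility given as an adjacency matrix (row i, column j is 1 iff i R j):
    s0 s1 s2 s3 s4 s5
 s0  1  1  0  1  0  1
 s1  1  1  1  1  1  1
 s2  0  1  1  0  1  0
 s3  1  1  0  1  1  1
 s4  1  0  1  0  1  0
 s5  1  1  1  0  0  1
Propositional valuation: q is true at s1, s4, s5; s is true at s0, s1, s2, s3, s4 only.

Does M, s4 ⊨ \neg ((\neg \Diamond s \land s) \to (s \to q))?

No

Recall that \Diamond ψ holds at a world iff ψ holds at some accessible world.
At s4: (\neg \Diamond s \land s) \to (s \to q) is true, so \neg ((\neg \Diamond s \land s) \to (s \to q)) is false.
  At s4: \neg \Diamond s \land s is false, s \to q is true, so (\neg \Diamond s \land s) \to (s \to q) is true.
    At s4: \neg \Diamond s is false, s is true, so \neg \Diamond s \land s is false.
      At s4: \Diamond s is true, so \neg \Diamond s is false.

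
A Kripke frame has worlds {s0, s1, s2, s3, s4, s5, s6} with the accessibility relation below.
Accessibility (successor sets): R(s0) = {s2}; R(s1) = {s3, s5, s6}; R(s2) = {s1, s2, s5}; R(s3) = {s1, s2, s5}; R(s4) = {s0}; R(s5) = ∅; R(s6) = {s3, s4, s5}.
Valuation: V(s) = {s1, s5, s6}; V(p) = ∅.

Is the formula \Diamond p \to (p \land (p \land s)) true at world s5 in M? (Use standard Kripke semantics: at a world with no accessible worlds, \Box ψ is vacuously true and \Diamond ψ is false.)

At s5: \Diamond p is false, p \land (p \land s) is false, so \Diamond p \to (p \land (p \land s)) is true.
  At s5: no accessible worlds, so \Diamond p is false.

Yes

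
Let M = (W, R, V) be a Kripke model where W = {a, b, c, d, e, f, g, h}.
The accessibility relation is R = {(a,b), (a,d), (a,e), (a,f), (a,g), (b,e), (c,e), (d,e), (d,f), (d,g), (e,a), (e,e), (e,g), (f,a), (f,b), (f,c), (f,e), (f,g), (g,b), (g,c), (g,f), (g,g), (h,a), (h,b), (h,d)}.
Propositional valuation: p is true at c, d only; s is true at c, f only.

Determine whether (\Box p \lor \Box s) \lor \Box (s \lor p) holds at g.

Recall that \Box ψ holds at a world iff ψ holds at every accessible world, and \Diamond ψ holds iff ψ holds at some accessible world.
At g: \Box p \lor \Box s is false, \Box (s \lor p) is false, so (\Box p \lor \Box s) \lor \Box (s \lor p) is false.
  At g: \Box p is false, \Box s is false, so \Box p \lor \Box s is false.
    At g: \Box p requires p at every successor {b, c, f, g}.
      p fails at b, so \Box p is false at g.
    At g: \Box s requires s at every successor {b, c, f, g}.
      s fails at b, so \Box s is false at g.
  At g: \Box (s \lor p) requires s \lor p at every successor {b, c, f, g}.
    s \lor p fails at b, so \Box (s \lor p) is false at g.

No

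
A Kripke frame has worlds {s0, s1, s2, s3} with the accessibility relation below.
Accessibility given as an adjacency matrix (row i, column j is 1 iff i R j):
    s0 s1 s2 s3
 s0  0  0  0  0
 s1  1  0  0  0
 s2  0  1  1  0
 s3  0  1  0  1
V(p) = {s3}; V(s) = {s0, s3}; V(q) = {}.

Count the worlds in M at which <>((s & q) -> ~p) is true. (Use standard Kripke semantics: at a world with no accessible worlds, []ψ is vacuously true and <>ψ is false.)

3

Let φ = <>((s & q) -> ~p). Evaluate φ at each world:
  s0 (successors ∅): φ is false.
  s1 (successors {s0}): φ is true.
  s2 (successors {s1, s2}): φ is true.
  s3 (successors {s1, s3}): φ is true.
For instance, at s1:
  At s1: <>((s & q) -> ~p) requires (s & q) -> ~p at some successor in {s0}.
    (s & q) -> ~p holds at s0, so <>((s & q) -> ~p) is true at s1.
Satisfying worlds: {s1, s2, s3}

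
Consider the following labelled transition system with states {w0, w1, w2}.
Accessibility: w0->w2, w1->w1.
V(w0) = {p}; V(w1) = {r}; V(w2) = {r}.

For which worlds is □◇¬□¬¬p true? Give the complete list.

w1, w2

Recall that □ψ holds at a world iff ψ holds at every accessible world, and ◇ψ holds iff ψ holds at some accessible world.
Let φ = □◇¬□¬¬p. Evaluate φ at each world:
  w0 (successors {w2}): φ is false.
  w1 (successors {w1}): φ is true.
  w2 (successors ∅): φ is true.
For instance, at w0:
  At w0: □◇¬□¬¬p requires ◇¬□¬¬p at every successor {w2}.
    ◇¬□¬¬p fails at w2, so □◇¬□¬¬p is false at w0.
      At w2: no accessible worlds, so ◇¬□¬¬p is false.
Satisfying worlds: {w1, w2}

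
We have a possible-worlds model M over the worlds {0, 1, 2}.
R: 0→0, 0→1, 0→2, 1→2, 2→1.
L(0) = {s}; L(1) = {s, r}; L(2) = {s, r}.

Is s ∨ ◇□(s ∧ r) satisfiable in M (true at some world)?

Yes

Recall that □ψ holds at a world iff ψ holds at every accessible world, and ◇ψ holds iff ψ holds at some accessible world.
Let φ = s ∨ ◇□(s ∧ r). Evaluate φ at each world:
  0 (successors {0, 1, 2}): φ is true.
  1 (successors {2}): φ is true.
  2 (successors {1}): φ is true.
Detail at 0 (witness):
  At 0: s is true, ◇□(s ∧ r) is true, so s ∨ ◇□(s ∧ r) is true.
    At 0: ◇□(s ∧ r) requires □(s ∧ r) at some successor in {0, 1, 2}.
      □(s ∧ r) holds at 1, so ◇□(s ∧ r) is true at 0.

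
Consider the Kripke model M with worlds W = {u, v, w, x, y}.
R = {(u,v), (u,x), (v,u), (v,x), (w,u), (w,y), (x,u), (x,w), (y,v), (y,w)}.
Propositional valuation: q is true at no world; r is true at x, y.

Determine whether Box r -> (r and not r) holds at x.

Yes

Recall that Box ψ holds at a world iff ψ holds at every accessible world, and Dia ψ holds iff ψ holds at some accessible world.
At x: Box r is false, r and not r is false, so Box r -> (r and not r) is true.
  At x: Box r requires r at every successor {u, w}.
    r fails at u, so Box r is false at x.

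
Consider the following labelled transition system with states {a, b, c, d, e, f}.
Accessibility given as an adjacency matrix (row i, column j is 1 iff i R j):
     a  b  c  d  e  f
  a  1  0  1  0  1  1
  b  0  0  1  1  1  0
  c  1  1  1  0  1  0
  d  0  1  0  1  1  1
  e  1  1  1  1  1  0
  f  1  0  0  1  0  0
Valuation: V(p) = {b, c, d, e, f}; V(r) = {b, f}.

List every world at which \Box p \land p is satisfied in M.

Recall that \Box ψ holds at a world iff ψ holds at every accessible world, and \Diamond ψ holds iff ψ holds at some accessible world.
Let φ = \Box p \land p. Evaluate φ at each world:
  a (successors {a, c, e, f}): φ is false.
  b (successors {c, d, e}): φ is true.
  c (successors {a, b, c, e}): φ is false.
  d (successors {b, d, e, f}): φ is true.
  e (successors {a, b, c, d, e}): φ is false.
  f (successors {a, d}): φ is false.
For instance, at f:
  At f: \Box p is false, p is true, so \Box p \land p is false.
    At f: \Box p requires p at every successor {a, d}.
      p fails at a, so \Box p is false at f.
Satisfying worlds: {b, d}

b, d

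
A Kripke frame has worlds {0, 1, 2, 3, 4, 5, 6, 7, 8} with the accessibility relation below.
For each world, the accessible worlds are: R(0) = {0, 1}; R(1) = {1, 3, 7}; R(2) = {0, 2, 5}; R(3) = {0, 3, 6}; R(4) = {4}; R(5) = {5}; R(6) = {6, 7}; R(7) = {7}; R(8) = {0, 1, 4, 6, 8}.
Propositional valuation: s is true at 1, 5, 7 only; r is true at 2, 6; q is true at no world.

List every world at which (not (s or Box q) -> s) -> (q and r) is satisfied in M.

0, 2, 3, 4, 6, 8

Recall that Box ψ holds at a world iff ψ holds at every accessible world, and Dia ψ holds iff ψ holds at some accessible world.
Let φ = (not (s or Box q) -> s) -> (q and r). Evaluate φ at each world:
  0 (successors {0, 1}): φ is true.
  1 (successors {1, 3, 7}): φ is false.
  2 (successors {0, 2, 5}): φ is true.
  3 (successors {0, 3, 6}): φ is true.
  4 (successors {4}): φ is true.
  5 (successors {5}): φ is false.
  6 (successors {6, 7}): φ is true.
  7 (successors {7}): φ is false.
  8 (successors {0, 1, 4, 6, 8}): φ is true.
For instance, at 0:
  At 0: not (s or Box q) -> s is false, q and r is false, so (not (s or Box q) -> s) -> (q and r) is true.
    At 0: not (s or Box q) is true, s is false, so not (s or Box q) -> s is false.
      At 0: s or Box q is false, so not (s or Box q) is true.
Satisfying worlds: {0, 2, 3, 4, 6, 8}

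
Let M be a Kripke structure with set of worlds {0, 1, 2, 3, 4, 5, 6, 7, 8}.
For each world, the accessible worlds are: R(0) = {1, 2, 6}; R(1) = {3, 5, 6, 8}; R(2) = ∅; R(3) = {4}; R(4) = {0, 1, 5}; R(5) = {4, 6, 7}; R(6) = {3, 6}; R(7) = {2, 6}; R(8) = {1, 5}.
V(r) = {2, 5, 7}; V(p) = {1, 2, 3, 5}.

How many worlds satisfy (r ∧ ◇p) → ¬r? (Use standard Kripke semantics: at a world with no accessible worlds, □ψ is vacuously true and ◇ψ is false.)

Recall that ◇ψ holds at a world iff ψ holds at some accessible world.
Let φ = (r ∧ ◇p) → ¬r. Evaluate φ at each world:
  0 (successors {1, 2, 6}): φ is true.
  1 (successors {3, 5, 6, 8}): φ is true.
  2 (successors ∅): φ is true.
  3 (successors {4}): φ is true.
  4 (successors {0, 1, 5}): φ is true.
  5 (successors {4, 6, 7}): φ is true.
  6 (successors {3, 6}): φ is true.
  7 (successors {2, 6}): φ is false.
  8 (successors {1, 5}): φ is true.
For instance, at 4:
  At 4: r ∧ ◇p is false, ¬r is true, so (r ∧ ◇p) → ¬r is true.
    At 4: r is false, ◇p is true, so r ∧ ◇p is false.
      At 4: ◇p requires p at some successor in {0, 1, 5}.
        p holds at 1, so ◇p is true at 4.
Satisfying worlds: {0, 1, 2, 3, 4, 5, 6, 8}

8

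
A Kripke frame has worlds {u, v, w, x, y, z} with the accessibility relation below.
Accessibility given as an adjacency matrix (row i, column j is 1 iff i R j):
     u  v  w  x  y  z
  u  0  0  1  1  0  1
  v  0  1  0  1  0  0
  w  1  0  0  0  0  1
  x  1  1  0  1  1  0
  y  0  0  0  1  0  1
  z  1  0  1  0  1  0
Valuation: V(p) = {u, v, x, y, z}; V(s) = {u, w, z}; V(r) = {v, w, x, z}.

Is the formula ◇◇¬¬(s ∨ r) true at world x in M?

Recall that ◇ψ holds at a world iff ψ holds at some accessible world.
At x: ◇◇¬¬(s ∨ r) requires ◇¬¬(s ∨ r) at some successor in {u, v, x, y}.
  ◇¬¬(s ∨ r) holds at u, so ◇◇¬¬(s ∨ r) is true at x.
    At u: ◇¬¬(s ∨ r) requires ¬¬(s ∨ r) at some successor in {w, x, z}.
      ¬¬(s ∨ r) holds at w, so ◇¬¬(s ∨ r) is true at u.

Yes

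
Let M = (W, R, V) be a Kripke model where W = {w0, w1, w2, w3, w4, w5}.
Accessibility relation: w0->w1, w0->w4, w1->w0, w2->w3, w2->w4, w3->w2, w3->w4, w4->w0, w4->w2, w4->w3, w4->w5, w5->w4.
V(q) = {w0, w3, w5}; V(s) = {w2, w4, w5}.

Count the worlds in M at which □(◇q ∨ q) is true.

Let φ = □(◇q ∨ q). Evaluate φ at each world:
  w0 (successors {w1, w4}): φ is true.
  w1 (successors {w0}): φ is true.
  w2 (successors {w3, w4}): φ is true.
  w3 (successors {w2, w4}): φ is true.
  w4 (successors {w0, w2, w3, w5}): φ is true.
  w5 (successors {w4}): φ is true.
For instance, at w1:
  At w1: □(◇q ∨ q) requires ◇q ∨ q at every successor {w0}.
      At w0: ◇q is false, q is true, so ◇q ∨ q is true.
  So □(◇q ∨ q) is true at w1.
Satisfying worlds: {w0, w1, w2, w3, w4, w5}

6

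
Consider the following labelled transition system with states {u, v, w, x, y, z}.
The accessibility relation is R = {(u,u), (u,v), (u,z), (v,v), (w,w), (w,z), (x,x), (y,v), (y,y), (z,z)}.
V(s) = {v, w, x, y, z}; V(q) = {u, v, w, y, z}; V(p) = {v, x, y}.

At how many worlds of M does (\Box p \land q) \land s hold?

2

Let φ = (\Box p \land q) \land s. Evaluate φ at each world:
  u (successors {u, v, z}): φ is false.
  v (successors {v}): φ is true.
  w (successors {w, z}): φ is false.
  x (successors {x}): φ is false.
  y (successors {v, y}): φ is true.
  z (successors {z}): φ is false.
For instance, at y:
  At y: \Box p \land q is true, s is true, so (\Box p \land q) \land s is true.
    At y: \Box p is true, q is true, so \Box p \land q is true.
      At y: \Box p requires p at every successor {v, y}.
        At v: p is true.
        At y: p is true.
      So \Box p is true at y.
Satisfying worlds: {v, y}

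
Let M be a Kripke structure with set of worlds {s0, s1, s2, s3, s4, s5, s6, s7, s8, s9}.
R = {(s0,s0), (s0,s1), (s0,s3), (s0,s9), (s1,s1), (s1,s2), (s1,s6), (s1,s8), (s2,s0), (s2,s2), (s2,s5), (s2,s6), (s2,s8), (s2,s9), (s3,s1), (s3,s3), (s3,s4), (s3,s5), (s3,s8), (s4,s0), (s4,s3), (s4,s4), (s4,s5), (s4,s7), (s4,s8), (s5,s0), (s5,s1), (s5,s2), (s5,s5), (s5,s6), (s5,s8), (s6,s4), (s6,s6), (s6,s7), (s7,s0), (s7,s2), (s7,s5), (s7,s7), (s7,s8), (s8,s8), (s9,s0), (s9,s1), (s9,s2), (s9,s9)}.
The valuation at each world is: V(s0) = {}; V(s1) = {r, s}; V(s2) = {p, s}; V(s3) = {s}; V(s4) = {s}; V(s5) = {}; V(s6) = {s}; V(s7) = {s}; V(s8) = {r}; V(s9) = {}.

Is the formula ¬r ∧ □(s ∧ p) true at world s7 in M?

No

At s7: ¬r is true, □(s ∧ p) is false, so ¬r ∧ □(s ∧ p) is false.
  At s7: □(s ∧ p) requires s ∧ p at every successor {s0, s2, s5, s7, s8}.
    s ∧ p fails at s0, so □(s ∧ p) is false at s7.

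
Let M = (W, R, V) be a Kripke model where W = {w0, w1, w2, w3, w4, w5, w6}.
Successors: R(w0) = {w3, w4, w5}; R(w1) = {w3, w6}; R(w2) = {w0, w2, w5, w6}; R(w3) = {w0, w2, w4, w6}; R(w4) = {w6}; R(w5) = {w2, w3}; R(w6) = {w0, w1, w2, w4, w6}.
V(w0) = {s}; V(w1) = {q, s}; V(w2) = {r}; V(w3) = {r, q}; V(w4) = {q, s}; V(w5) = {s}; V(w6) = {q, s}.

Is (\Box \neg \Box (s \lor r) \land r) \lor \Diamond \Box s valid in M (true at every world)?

No

Let φ = (\Box \neg \Box (s \lor r) \land r) \lor \Diamond \Box s. Evaluate φ at each world:
  w0 (successors {w3, w4, w5}): φ is true.
  w1 (successors {w3, w6}): φ is false.
  w2 (successors {w0, w2, w5, w6}): φ is false.
  w3 (successors {w0, w2, w4, w6}): φ is true.
  w4 (successors {w6}): φ is false.
  w5 (successors {w2, w3}): φ is false.
  w6 (successors {w0, w1, w2, w4, w6}): φ is true.
Detail at w1 (counterexample):
  At w1: \Box \neg \Box (s \lor r) \land r is false, \Diamond \Box s is false, so (\Box \neg \Box (s \lor r) \land r) \lor \Diamond \Box s is false.
    At w1: \Box \neg \Box (s \lor r) is false, r is false, so \Box \neg \Box (s \lor r) \land r is false.
      At w1: \Box \neg \Box (s \lor r) requires \neg \Box (s \lor r) at every successor {w3, w6}.
        \neg \Box (s \lor r) fails at w3, so \Box \neg \Box (s \lor r) is false at w1.
    At w1: \Diamond \Box s requires \Box s at some successor in {w3, w6}.
      At w3: \Box s is false.
      At w6: \Box s is false.
    So \Diamond \Box s is false at w1.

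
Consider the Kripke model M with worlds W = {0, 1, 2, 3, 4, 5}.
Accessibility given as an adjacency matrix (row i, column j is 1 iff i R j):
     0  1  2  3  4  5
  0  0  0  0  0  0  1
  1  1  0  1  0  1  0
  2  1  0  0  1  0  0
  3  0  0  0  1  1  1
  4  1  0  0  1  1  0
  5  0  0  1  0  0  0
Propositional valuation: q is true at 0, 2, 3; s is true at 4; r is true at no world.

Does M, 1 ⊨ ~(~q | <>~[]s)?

Recall that []ψ holds at a world iff ψ holds at every accessible world, and <>ψ holds iff ψ holds at some accessible world.
At 1: ~q | <>~[]s is true, so ~(~q | <>~[]s) is false.
  At 1: ~q is true, <>~[]s is true, so ~q | <>~[]s is true.
    At 1: <>~[]s requires ~[]s at some successor in {0, 2, 4}.
      ~[]s holds at 0, so <>~[]s is true at 1.

No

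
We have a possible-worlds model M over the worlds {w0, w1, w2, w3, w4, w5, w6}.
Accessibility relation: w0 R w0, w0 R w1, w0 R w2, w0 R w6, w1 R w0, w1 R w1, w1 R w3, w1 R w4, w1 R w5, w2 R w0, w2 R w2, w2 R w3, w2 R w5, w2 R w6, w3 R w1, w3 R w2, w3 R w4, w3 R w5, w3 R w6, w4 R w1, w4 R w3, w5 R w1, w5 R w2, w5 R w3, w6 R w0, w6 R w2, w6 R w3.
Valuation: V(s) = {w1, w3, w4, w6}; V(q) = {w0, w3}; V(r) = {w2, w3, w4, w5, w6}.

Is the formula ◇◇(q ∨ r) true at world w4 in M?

Yes

At w4: ◇◇(q ∨ r) requires ◇(q ∨ r) at some successor in {w1, w3}.
  ◇(q ∨ r) holds at w1, so ◇◇(q ∨ r) is true at w4.
    At w1: ◇(q ∨ r) requires q ∨ r at some successor in {w0, w1, w3, w4, w5}.
      q ∨ r holds at w0, so ◇(q ∨ r) is true at w1.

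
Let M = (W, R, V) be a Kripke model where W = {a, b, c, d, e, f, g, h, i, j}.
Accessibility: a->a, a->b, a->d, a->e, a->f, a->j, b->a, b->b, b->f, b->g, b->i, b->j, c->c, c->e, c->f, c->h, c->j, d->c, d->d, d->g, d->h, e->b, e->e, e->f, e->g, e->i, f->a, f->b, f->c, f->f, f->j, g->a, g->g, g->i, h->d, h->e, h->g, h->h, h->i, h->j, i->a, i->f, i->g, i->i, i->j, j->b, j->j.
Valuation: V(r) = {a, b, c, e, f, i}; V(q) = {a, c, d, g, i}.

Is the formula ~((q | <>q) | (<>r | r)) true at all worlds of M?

Let φ = ~((q | <>q) | (<>r | r)). Evaluate φ at each world:
  a (successors {a, b, d, e, f, j}): φ is false.
  b (successors {a, b, f, g, i, j}): φ is false.
  c (successors {c, e, f, h, j}): φ is false.
  d (successors {c, d, g, h}): φ is false.
  e (successors {b, e, f, g, i}): φ is false.
  f (successors {a, b, c, f, j}): φ is false.
  g (successors {a, g, i}): φ is false.
  h (successors {d, e, g, h, i, j}): φ is false.
  i (successors {a, f, g, i, j}): φ is false.
  j (successors {b, j}): φ is false.
Detail at a (counterexample):
  At a: (q | <>q) | (<>r | r) is true, so ~((q | <>q) | (<>r | r)) is false.
    At a: q | <>q is true, <>r | r is true, so (q | <>q) | (<>r | r) is true.
      At a: q is true, <>q is true, so q | <>q is true.
      At a: <>r is true, r is true, so <>r | r is true.

No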